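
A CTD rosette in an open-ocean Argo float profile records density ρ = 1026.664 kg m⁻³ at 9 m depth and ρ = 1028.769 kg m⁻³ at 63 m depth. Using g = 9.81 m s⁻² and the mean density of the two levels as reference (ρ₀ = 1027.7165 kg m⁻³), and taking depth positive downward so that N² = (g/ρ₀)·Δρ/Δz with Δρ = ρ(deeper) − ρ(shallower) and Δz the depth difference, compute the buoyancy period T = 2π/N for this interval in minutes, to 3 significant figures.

Δρ = 1028.769 − 1026.664 = 2.105 kg m⁻³ over Δz = 63 − 9 = 54 m.
N² = (9.81/1027.7165) × (2.105/54) = 3.7210 × 10⁻⁴ s⁻².
N = √(3.7210 × 10⁻⁴) = 0.019290 rad s⁻¹, so T = 2π/N = 325.72 s = 5.4287 min ≈ 5.43 min.

5.43 min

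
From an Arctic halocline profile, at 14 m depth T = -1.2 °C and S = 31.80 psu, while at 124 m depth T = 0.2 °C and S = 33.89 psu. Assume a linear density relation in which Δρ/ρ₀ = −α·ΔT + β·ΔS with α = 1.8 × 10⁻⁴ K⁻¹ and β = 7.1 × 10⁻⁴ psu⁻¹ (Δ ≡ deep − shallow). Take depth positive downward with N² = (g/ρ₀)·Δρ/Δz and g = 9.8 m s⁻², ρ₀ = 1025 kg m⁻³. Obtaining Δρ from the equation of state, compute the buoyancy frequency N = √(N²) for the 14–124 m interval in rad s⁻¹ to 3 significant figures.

ΔT = +1.4 K, ΔS = +2.09 psu (deep − shallow).
Δρ/ρ₀ = −αΔT + βΔS = -2.52 × 10⁻⁴ + 1.4839 × 10⁻³ = 1.2319 × 10⁻³, so Δρ ≈ 1.263 kg m⁻³.
N² = (g/ρ₀)·Δρ/Δz = g·(Δρ/ρ₀)/Δz = 9.8 × 1.2319 × 10⁻³ / 110 = 1.0975 × 10⁻⁴ s⁻².
N = √(1.0975 × 10⁻⁴) = 0.010476 rad s⁻¹ ≈ 0.0105 rad s⁻¹.

0.0105 rad s⁻¹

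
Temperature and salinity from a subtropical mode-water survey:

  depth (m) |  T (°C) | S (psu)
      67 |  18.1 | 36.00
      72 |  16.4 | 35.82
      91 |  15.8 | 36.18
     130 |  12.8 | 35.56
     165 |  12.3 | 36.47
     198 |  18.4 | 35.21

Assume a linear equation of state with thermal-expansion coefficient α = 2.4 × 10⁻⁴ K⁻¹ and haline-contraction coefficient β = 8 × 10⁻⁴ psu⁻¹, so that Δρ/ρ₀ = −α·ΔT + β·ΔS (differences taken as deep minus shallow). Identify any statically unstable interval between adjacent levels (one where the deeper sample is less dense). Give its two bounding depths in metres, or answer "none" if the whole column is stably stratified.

165–198 m

Evaluate Δρ/ρ₀ = −αΔT + βΔS across each adjacent pair:
  67–72 m: −αΔT+βΔS = −(2.4 × 10⁻⁴)(-1.7)+(8 × 10⁻⁴)(-0.18) = 2.6 × 10⁻⁴ → stable
  72–91 m: −αΔT+βΔS = −(2.4 × 10⁻⁴)(-0.6)+(8 × 10⁻⁴)(+0.36) = 4.3 × 10⁻⁴ → stable
  91–130 m: −αΔT+βΔS = −(2.4 × 10⁻⁴)(-3.0)+(8 × 10⁻⁴)(-0.62) = 2.2 × 10⁻⁴ → stable
  130–165 m: −αΔT+βΔS = −(2.4 × 10⁻⁴)(-0.5)+(8 × 10⁻⁴)(+0.91) = 8.5 × 10⁻⁴ → stable
  165–198 m: −αΔT+βΔS = −(2.4 × 10⁻⁴)(+6.1)+(8 × 10⁻⁴)(-1.26) = -2.5 × 10⁻³ → UNSTABLE
The 165–198 m interval has Δρ < 0: lighter water underlies denser water.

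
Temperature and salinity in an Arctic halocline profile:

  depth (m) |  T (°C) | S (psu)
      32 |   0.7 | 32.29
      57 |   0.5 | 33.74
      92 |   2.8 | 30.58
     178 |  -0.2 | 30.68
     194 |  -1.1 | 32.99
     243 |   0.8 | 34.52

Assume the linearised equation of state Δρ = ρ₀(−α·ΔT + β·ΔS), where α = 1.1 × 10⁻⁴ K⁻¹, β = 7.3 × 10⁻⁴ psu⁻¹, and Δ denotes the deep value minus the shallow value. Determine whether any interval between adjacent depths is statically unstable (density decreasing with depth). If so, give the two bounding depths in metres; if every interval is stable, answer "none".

57–92 m

Evaluate Δρ/ρ₀ = −αΔT + βΔS across each adjacent pair:
  32–57 m: −αΔT+βΔS = −(1.1 × 10⁻⁴)(-0.2)+(7.3 × 10⁻⁴)(+1.45) = 1.1 × 10⁻³ → stable
  57–92 m: −αΔT+βΔS = −(1.1 × 10⁻⁴)(+2.3)+(7.3 × 10⁻⁴)(-3.16) = -2.6 × 10⁻³ → UNSTABLE
  92–178 m: −αΔT+βΔS = −(1.1 × 10⁻⁴)(-3.0)+(7.3 × 10⁻⁴)(+0.10) = 4.0 × 10⁻⁴ → stable
  178–194 m: −αΔT+βΔS = −(1.1 × 10⁻⁴)(-0.9)+(7.3 × 10⁻⁴)(+2.31) = 1.8 × 10⁻³ → stable
  194–243 m: −αΔT+βΔS = −(1.1 × 10⁻⁴)(+1.9)+(7.3 × 10⁻⁴)(+1.53) = 9.1 × 10⁻⁴ → stable
The 57–92 m interval has Δρ < 0: lighter water underlies denser water.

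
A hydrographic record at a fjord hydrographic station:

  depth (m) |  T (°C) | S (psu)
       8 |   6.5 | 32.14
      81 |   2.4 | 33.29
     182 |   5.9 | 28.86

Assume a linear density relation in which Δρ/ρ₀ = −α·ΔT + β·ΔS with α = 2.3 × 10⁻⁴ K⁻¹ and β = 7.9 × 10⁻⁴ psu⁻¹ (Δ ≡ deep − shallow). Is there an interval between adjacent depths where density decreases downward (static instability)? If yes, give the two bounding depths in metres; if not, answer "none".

81–182 m

Evaluate Δρ/ρ₀ = −αΔT + βΔS across each adjacent pair:
  8–81 m: −αΔT+βΔS = −(2.3 × 10⁻⁴)(-4.1)+(7.9 × 10⁻⁴)(+1.15) = 1.9 × 10⁻³ → stable
  81–182 m: −αΔT+βΔS = −(2.3 × 10⁻⁴)(+3.5)+(7.9 × 10⁻⁴)(-4.43) = -4.3 × 10⁻³ → UNSTABLE
The 81–182 m interval has Δρ < 0: lighter water underlies denser water.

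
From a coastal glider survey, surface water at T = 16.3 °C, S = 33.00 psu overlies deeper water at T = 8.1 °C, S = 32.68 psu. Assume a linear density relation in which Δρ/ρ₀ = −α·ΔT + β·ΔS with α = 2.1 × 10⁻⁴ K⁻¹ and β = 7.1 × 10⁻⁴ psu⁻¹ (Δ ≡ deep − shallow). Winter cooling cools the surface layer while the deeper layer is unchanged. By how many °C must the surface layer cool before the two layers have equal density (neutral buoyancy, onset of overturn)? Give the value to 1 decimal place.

7.1 °C

Neutral buoyancy requires Δρ = 0, i.e. −α(T_deep − T_surf′) + β(S_deep − S_surf) = 0.
T_surf′ = T_deep − (β/α)·ΔS = 8.1 − (7.1 × 10⁻⁴/2.1 × 10⁻⁴)·(-0.32) = 9.182 °C.
Cooling required: 16.3 − (9.182) = 7.118 °C.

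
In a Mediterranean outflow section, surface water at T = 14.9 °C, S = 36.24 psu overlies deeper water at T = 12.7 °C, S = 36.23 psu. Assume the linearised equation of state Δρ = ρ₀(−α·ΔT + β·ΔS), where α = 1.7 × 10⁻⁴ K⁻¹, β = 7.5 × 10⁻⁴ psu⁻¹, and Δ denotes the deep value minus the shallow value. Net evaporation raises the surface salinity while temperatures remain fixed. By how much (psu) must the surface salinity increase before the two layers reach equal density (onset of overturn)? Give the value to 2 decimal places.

0.49 psu

Neutral buoyancy requires −α(T_deep − T_surf) + β(S_deep − S_surf′) = 0.
S_surf′ = S_deep − (α/β)·ΔT = 36.23 − (1.7 × 10⁻⁴/7.5 × 10⁻⁴)·(-2.2) = 36.7287 psu.
Increase required: 36.7287 − 36.24 = 0.4887 psu.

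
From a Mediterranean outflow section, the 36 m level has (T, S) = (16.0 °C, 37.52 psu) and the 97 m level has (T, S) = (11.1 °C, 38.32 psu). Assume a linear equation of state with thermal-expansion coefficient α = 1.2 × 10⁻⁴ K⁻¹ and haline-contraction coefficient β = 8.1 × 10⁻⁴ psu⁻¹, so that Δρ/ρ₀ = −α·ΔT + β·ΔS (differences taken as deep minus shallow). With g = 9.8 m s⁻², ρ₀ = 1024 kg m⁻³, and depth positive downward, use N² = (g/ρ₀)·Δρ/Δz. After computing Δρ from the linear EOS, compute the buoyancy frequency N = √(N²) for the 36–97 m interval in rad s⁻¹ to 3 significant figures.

ΔT = -4.9 K, ΔS = +0.80 psu (deep − shallow).
Δρ/ρ₀ = −αΔT + βΔS = 5.88 × 10⁻⁴ + 6.48 × 10⁻⁴ = 1.236 × 10⁻³, so Δρ ≈ 1.266 kg m⁻³.
N² = (g/ρ₀)·Δρ/Δz = g·(Δρ/ρ₀)/Δz = 9.8 × 1.236 × 10⁻³ / 61 = 1.9857 × 10⁻⁴ s⁻².
N = √(1.9857 × 10⁻⁴) = 0.014091 rad s⁻¹ ≈ 0.0141 rad s⁻¹.

0.0141 rad s⁻¹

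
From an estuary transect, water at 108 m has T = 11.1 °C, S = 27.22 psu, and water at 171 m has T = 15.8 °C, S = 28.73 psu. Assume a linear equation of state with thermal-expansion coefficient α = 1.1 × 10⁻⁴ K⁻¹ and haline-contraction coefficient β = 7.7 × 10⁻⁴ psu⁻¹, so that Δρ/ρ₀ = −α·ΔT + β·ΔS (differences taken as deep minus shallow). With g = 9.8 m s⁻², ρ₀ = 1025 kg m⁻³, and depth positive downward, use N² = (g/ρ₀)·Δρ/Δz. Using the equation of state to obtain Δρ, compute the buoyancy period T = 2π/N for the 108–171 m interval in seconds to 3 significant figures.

627 s

ΔT = +4.7 K, ΔS = +1.51 psu (deep − shallow).
Δρ/ρ₀ = −αΔT + βΔS = -5.17 × 10⁻⁴ + 1.1627 × 10⁻³ = 6.457 × 10⁻⁴, so Δρ ≈ 0.6618 kg m⁻³.
N² = (g/ρ₀)·Δρ/Δz = g·(Δρ/ρ₀)/Δz = 9.8 × 6.457 × 10⁻⁴ / 63 = 1.0044 × 10⁻⁴ s⁻².
N = √(1.0044 × 10⁻⁴) = 0.010022 rad s⁻¹ → T = 2π/N = 626.94 s ≈ 627 s.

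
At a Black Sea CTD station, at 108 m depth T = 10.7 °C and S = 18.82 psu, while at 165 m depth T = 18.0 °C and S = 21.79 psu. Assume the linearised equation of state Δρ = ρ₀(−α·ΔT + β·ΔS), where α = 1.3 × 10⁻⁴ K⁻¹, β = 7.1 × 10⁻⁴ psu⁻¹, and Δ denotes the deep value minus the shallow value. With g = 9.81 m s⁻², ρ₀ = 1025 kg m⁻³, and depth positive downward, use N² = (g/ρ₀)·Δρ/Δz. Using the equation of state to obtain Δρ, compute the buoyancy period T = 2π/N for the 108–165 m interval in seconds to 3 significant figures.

445 s

ΔT = +7.3 K, ΔS = +2.97 psu (deep − shallow).
Δρ/ρ₀ = −αΔT + βΔS = -9.49 × 10⁻⁴ + 2.1087 × 10⁻³ = 1.1597 × 10⁻³, so Δρ ≈ 1.189 kg m⁻³.
N² = (g/ρ₀)·Δρ/Δz = g·(Δρ/ρ₀)/Δz = 9.81 × 1.1597 × 10⁻³ / 57 = 1.9959 × 10⁻⁴ s⁻².
N = √(1.9959 × 10⁻⁴) = 0.014128 rad s⁻¹ → T = 2π/N = 444.73 s ≈ 445 s.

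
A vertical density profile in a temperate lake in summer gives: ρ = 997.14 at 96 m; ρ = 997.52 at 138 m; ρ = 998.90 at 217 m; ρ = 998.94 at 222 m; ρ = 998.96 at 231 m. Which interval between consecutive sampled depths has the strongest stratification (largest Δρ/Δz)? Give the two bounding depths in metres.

Compute the density gradient over each adjacent pair:
  96–138 m: Δρ/Δz = 0.38/42 = 9.0 × 10⁻³ kg m⁻⁴
  138–217 m: Δρ/Δz = 1.38/79 = 0.017 kg m⁻⁴
  217–222 m: Δρ/Δz = 0.04/5 = 8.0 × 10⁻³ kg m⁻⁴
  222–231 m: Δρ/Δz = 0.02/9 = 2.2 × 10⁻³ kg m⁻⁴
The largest gradient is in the 138–217 m interval — the pycnocline.

138–217 m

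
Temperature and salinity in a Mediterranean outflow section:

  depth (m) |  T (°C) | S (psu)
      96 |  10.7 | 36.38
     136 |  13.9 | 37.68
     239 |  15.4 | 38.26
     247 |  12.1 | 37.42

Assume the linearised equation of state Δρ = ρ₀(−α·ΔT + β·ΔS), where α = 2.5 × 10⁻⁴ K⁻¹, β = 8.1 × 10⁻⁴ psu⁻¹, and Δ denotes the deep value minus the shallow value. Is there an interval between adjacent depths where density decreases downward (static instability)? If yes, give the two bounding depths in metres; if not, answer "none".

none

Evaluate Δρ/ρ₀ = −αΔT + βΔS across each adjacent pair:
  96–136 m: −αΔT+βΔS = −(2.5 × 10⁻⁴)(+3.2)+(8.1 × 10⁻⁴)(+1.30) = 2.5 × 10⁻⁴ → stable
  136–239 m: −αΔT+βΔS = −(2.5 × 10⁻⁴)(+1.5)+(8.1 × 10⁻⁴)(+0.58) = 9.5 × 10⁻⁵ → stable
  239–247 m: −αΔT+βΔS = −(2.5 × 10⁻⁴)(-3.3)+(8.1 × 10⁻⁴)(-0.84) = 1.4 × 10⁻⁴ → stable
Every interval has Δρ > 0: the column is stably stratified throughout.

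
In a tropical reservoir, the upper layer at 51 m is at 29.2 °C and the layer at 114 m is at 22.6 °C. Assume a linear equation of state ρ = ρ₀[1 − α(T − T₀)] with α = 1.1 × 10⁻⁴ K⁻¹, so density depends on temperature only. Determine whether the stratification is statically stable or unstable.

ΔT = 22.6 − 29.2 = -6.6 K, so Δρ/ρ₀ = −αΔT = 7.26 × 10⁻⁴.
Δρ/ρ₀ > 0, so Δρ > 0: deeper water is denser → statically stable.

stable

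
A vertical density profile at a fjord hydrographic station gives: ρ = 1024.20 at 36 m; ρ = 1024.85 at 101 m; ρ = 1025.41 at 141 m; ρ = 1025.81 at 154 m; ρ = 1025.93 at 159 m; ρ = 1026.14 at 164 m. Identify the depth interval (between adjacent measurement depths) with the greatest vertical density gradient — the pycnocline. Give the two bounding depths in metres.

Compute the density gradient over each adjacent pair:
  36–101 m: Δρ/Δz = 0.65/65 = 0.010 kg m⁻⁴
  101–141 m: Δρ/Δz = 0.56/40 = 0.014 kg m⁻⁴
  141–154 m: Δρ/Δz = 0.40/13 = 0.031 kg m⁻⁴
  154–159 m: Δρ/Δz = 0.12/5 = 0.024 kg m⁻⁴
  159–164 m: Δρ/Δz = 0.21/5 = 0.042 kg m⁻⁴
The largest gradient is in the 159–164 m interval — the pycnocline.

159–164 m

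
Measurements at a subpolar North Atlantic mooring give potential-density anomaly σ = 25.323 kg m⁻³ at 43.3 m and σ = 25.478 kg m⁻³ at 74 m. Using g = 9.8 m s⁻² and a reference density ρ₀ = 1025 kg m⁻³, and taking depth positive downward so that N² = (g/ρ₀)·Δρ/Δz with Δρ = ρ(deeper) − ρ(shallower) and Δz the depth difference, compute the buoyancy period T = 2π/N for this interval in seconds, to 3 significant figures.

904 s

Δρ = 1025.478 − 1025.323 = 0.155 kg m⁻³ over Δz = 74 − 43.3 = 30.7 m.
N² = (9.8/1025) × (0.155/30.7) = 4.8272 × 10⁻⁵ s⁻².
N = √(4.8272 × 10⁻⁵) = 6.9478 × 10⁻³ rad s⁻¹, so T = 2π/N = 904.34 s ≈ 904 s.
N² > 0, so the interval is statically stable.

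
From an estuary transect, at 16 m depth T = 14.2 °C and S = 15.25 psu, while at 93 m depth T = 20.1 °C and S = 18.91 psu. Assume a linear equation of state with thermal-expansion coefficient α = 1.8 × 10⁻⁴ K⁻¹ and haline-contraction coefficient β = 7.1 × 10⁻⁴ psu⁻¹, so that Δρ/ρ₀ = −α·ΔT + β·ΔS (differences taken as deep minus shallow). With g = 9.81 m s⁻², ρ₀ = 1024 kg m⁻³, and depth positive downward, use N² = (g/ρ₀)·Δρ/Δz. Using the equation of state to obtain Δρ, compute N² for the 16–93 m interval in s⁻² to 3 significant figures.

ΔT = +5.9 K, ΔS = +3.66 psu (deep − shallow).
Δρ/ρ₀ = −αΔT + βΔS = -1.062 × 10⁻³ + 2.5986 × 10⁻³ = 1.5366 × 10⁻³, so Δρ ≈ 1.573 kg m⁻³.
N² = (g/ρ₀)·Δρ/Δz = g·(Δρ/ρ₀)/Δz = 9.81 × 1.5366 × 10⁻³ / 77 = 1.9577 × 10⁻⁴ s⁻² ≈ 1.96 × 10⁻⁴ s⁻².

1.96 × 10⁻⁴ s⁻²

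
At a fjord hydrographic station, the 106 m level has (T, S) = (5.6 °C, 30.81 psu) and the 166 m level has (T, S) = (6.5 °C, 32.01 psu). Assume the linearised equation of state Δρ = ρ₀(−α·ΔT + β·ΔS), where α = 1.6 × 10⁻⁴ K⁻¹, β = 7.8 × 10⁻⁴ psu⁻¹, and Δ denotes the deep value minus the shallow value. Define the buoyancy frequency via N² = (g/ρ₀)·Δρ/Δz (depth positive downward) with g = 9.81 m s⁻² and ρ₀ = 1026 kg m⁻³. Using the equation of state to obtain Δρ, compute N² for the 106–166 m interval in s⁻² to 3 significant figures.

ΔT = +0.9 K, ΔS = +1.20 psu (deep − shallow).
Δρ/ρ₀ = −αΔT + βΔS = -1.44 × 10⁻⁴ + 9.36 × 10⁻⁴ = 7.92 × 10⁻⁴, so Δρ ≈ 0.8126 kg m⁻³.
N² = (g/ρ₀)·Δρ/Δz = g·(Δρ/ρ₀)/Δz = 9.81 × 7.92 × 10⁻⁴ / 60 = 1.2949 × 10⁻⁴ s⁻² ≈ 1.29 × 10⁻⁴ s⁻².

1.29 × 10⁻⁴ s⁻²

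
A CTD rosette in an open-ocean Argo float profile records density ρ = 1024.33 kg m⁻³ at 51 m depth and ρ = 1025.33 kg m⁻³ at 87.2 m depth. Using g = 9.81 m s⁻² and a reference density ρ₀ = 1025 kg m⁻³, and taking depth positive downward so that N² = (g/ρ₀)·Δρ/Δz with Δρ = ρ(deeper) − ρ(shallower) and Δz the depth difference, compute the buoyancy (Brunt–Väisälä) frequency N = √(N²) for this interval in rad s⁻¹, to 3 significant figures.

Δρ = 1025.33 − 1024.33 = 1.00 kg m⁻³ over Δz = 87.2 − 51 = 36.2 m.
N² = (9.81/1025) × (1.00/36.2) = 2.6438 × 10⁻⁴ s⁻².
N = √(2.6438 × 10⁻⁴) = 0.016260 rad s⁻¹ ≈ 0.0163 rad s⁻¹.

0.0163 rad s⁻¹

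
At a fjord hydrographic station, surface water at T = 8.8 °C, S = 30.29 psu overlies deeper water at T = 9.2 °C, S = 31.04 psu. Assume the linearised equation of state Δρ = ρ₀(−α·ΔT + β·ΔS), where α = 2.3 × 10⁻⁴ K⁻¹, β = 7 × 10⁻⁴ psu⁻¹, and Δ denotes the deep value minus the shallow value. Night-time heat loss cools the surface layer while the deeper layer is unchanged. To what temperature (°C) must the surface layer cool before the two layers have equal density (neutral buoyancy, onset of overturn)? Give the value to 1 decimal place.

Neutral buoyancy requires Δρ = 0, i.e. −α(T_deep − T_surf′) + β(S_deep − S_surf) = 0.
T_surf′ = T_deep − (β/α)·ΔS = 9.2 − (7 × 10⁻⁴/2.3 × 10⁻⁴)·(+0.75) = 6.917 °C.
Cooling required: 8.8 − (6.917) = 1.883 °C.

6.9 °C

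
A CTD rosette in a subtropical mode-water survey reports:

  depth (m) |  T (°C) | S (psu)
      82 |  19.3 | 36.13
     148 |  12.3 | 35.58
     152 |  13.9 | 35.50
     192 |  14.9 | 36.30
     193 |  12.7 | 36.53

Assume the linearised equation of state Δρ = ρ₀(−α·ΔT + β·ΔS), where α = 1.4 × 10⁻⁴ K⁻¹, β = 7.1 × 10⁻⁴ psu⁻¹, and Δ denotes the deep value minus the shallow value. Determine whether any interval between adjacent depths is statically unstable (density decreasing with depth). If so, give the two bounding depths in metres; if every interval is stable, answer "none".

Evaluate Δρ/ρ₀ = −αΔT + βΔS across each adjacent pair:
  82–148 m: −αΔT+βΔS = −(1.4 × 10⁻⁴)(-7.0)+(7.1 × 10⁻⁴)(-0.55) = 5.9 × 10⁻⁴ → stable
  148–152 m: −αΔT+βΔS = −(1.4 × 10⁻⁴)(+1.6)+(7.1 × 10⁻⁴)(-0.08) = -2.8 × 10⁻⁴ → UNSTABLE
  152–192 m: −αΔT+βΔS = −(1.4 × 10⁻⁴)(+1.0)+(7.1 × 10⁻⁴)(+0.80) = 4.3 × 10⁻⁴ → stable
  192–193 m: −αΔT+βΔS = −(1.4 × 10⁻⁴)(-2.2)+(7.1 × 10⁻⁴)(+0.23) = 4.7 × 10⁻⁴ → stable
The 148–152 m interval has Δρ < 0: lighter water underlies denser water.

148–152 m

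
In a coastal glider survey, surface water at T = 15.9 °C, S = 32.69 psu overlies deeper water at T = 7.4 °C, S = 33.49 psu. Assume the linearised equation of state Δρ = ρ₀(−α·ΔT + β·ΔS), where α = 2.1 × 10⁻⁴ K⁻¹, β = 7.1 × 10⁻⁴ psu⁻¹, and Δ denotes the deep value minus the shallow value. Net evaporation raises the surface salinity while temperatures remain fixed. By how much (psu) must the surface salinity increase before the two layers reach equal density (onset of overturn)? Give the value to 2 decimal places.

Neutral buoyancy requires −α(T_deep − T_surf) + β(S_deep − S_surf′) = 0.
S_surf′ = S_deep − (α/β)·ΔT = 33.49 − (2.1 × 10⁻⁴/7.1 × 10⁻⁴)·(-8.5) = 36.0041 psu.
Increase required: 36.0041 − 32.69 = 3.3141 psu.

3.31 psu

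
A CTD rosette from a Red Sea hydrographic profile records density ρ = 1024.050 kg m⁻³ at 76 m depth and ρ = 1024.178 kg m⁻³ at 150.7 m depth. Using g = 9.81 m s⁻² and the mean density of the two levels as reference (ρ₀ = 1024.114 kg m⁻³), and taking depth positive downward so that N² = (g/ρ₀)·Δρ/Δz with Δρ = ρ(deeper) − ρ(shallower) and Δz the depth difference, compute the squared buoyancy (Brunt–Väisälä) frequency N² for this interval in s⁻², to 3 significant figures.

1.64 × 10⁻⁵ s⁻²

Δρ = 1024.178 − 1024.050 = 0.128 kg m⁻³ over Δz = 150.7 − 76 = 74.7 m.
N² = (9.81/1024.114) × (0.128/74.7) = 1.6414 × 10⁻⁵ s⁻² ≈ 1.64 × 10⁻⁵ s⁻².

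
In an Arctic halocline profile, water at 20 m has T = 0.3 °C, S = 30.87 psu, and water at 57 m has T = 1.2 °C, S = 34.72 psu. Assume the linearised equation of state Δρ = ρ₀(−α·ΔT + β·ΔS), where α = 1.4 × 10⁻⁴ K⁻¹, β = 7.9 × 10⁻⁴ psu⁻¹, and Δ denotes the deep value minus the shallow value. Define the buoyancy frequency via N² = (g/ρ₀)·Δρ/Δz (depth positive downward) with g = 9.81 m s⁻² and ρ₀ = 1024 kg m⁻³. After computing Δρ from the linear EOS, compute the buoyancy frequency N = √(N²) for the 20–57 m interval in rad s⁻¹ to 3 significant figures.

0.0278 rad s⁻¹

ΔT = +0.9 K, ΔS = +3.85 psu (deep − shallow).
Δρ/ρ₀ = −αΔT + βΔS = -1.26 × 10⁻⁴ + 3.0415 × 10⁻³ = 2.9155 × 10⁻³, so Δρ ≈ 2.985 kg m⁻³.
N² = (g/ρ₀)·Δρ/Δz = g·(Δρ/ρ₀)/Δz = 9.81 × 2.9155 × 10⁻³ / 37 = 7.7300 × 10⁻⁴ s⁻².
N = √(7.7300 × 10⁻⁴) = 0.027803 rad s⁻¹ ≈ 0.0278 rad s⁻¹.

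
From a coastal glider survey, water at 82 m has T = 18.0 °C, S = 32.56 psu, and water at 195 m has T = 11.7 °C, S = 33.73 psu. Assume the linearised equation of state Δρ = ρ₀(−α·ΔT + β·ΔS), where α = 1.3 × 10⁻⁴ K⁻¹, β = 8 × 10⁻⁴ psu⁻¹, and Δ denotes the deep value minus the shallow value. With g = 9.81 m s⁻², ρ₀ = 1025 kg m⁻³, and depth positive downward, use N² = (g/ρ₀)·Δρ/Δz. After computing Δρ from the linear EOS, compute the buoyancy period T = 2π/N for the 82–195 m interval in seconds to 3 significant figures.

ΔT = -6.3 K, ΔS = +1.17 psu (deep − shallow).
Δρ/ρ₀ = −αΔT + βΔS = 8.19 × 10⁻⁴ + 9.36 × 10⁻⁴ = 1.755 × 10⁻³, so Δρ ≈ 1.799 kg m⁻³.
N² = (g/ρ₀)·Δρ/Δz = g·(Δρ/ρ₀)/Δz = 9.81 × 1.755 × 10⁻³ / 113 = 1.5236 × 10⁻⁴ s⁻².
N = √(1.5236 × 10⁻⁴) = 0.012343 rad s⁻¹ → T = 2π/N = 509.05 s ≈ 509 s.

509 s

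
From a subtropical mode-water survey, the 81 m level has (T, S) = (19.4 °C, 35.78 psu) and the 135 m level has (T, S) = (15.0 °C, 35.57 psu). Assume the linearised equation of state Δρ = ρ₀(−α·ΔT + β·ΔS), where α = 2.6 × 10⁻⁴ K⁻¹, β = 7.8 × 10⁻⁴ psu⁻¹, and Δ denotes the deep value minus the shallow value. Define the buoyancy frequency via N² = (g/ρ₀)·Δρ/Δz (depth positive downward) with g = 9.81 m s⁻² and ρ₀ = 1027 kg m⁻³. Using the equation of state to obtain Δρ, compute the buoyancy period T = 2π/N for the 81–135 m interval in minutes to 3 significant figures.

ΔT = -4.4 K, ΔS = -0.21 psu (deep − shallow).
Δρ/ρ₀ = −αΔT + βΔS = 1.144 × 10⁻³ − 1.638 × 10⁻⁴ = 9.802 × 10⁻⁴, so Δρ ≈ 1.007 kg m⁻³.
N² = (g/ρ₀)·Δρ/Δz = g·(Δρ/ρ₀)/Δz = 9.81 × 9.802 × 10⁻⁴ / 54 = 1.7807 × 10⁻⁴ s⁻².
N = √(1.7807 × 10⁻⁴) = 0.013344 rad s⁻¹ → T = 2π/N = 470.86 s = 7.8477 min ≈ 7.85 min.

7.85 min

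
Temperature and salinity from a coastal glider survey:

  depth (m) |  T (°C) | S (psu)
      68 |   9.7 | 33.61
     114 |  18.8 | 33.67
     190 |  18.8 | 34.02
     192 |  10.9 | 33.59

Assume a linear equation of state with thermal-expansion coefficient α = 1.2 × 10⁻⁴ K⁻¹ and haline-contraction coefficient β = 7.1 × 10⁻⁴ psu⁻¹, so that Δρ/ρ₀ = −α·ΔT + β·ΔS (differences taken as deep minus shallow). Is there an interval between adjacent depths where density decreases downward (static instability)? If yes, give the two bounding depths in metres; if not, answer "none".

68–114 m

Evaluate Δρ/ρ₀ = −αΔT + βΔS across each adjacent pair:
  68–114 m: −αΔT+βΔS = −(1.2 × 10⁻⁴)(+9.1)+(7.1 × 10⁻⁴)(+0.06) = -1.0 × 10⁻³ → UNSTABLE
  114–190 m: −αΔT+βΔS = −(1.2 × 10⁻⁴)(+0.0)+(7.1 × 10⁻⁴)(+0.35) = 2.5 × 10⁻⁴ → stable
  190–192 m: −αΔT+βΔS = −(1.2 × 10⁻⁴)(-7.9)+(7.1 × 10⁻⁴)(-0.43) = 6.4 × 10⁻⁴ → stable
The 68–114 m interval has Δρ < 0: lighter water underlies denser water.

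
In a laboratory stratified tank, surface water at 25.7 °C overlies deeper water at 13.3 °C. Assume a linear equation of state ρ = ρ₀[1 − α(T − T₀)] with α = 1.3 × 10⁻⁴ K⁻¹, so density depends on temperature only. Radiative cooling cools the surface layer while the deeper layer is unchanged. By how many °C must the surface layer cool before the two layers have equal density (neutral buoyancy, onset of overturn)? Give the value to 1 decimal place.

12.4 °C

With temperature the only control, equal density requires T_surf′ = T_deep.
T_surf′ = 13.3 °C.
Cooling required: 25.7 − 13.3 = 12.4 °C.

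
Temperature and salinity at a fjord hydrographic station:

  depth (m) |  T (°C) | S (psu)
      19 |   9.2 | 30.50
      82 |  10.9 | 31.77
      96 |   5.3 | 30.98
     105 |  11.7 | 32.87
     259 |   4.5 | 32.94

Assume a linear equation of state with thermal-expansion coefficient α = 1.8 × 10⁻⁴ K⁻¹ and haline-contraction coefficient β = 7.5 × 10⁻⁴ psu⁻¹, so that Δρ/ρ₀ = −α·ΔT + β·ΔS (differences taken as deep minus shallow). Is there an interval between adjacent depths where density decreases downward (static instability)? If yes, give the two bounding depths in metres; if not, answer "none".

Evaluate Δρ/ρ₀ = −αΔT + βΔS across each adjacent pair:
  19–82 m: −αΔT+βΔS = −(1.8 × 10⁻⁴)(+1.7)+(7.5 × 10⁻⁴)(+1.27) = 6.5 × 10⁻⁴ → stable
  82–96 m: −αΔT+βΔS = −(1.8 × 10⁻⁴)(-5.6)+(7.5 × 10⁻⁴)(-0.79) = 4.2 × 10⁻⁴ → stable
  96–105 m: −αΔT+βΔS = −(1.8 × 10⁻⁴)(+6.4)+(7.5 × 10⁻⁴)(+1.89) = 2.7 × 10⁻⁴ → stable
  105–259 m: −αΔT+βΔS = −(1.8 × 10⁻⁴)(-7.2)+(7.5 × 10⁻⁴)(+0.07) = 1.3 × 10⁻³ → stable
Every interval has Δρ > 0: the column is stably stratified throughout.

none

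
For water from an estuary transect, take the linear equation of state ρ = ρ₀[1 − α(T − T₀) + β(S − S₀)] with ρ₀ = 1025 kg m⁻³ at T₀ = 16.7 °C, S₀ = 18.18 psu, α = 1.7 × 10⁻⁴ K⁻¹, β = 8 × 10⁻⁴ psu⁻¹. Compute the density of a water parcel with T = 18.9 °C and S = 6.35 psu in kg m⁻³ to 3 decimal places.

T − T₀ = +2.2 K, S − S₀ = -11.83 psu.
Bracket = 1 − α·(+2.2) + β·(-11.83) = 1 + (-9.838 × 10⁻³) = 0.9901620.
ρ = 1025 × 0.9901620 = 1014.916 kg m⁻³.

1014.916 kg m⁻³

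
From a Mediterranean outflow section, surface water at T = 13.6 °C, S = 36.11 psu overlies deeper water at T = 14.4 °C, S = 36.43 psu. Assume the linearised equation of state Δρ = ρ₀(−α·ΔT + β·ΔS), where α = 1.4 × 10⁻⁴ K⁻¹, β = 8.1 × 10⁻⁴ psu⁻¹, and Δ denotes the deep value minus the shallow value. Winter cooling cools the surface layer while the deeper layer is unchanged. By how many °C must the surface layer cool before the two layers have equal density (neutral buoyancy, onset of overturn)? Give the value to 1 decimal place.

1.1 °C

Neutral buoyancy requires Δρ = 0, i.e. −α(T_deep − T_surf′) + β(S_deep − S_surf) = 0.
T_surf′ = T_deep − (β/α)·ΔS = 14.4 − (8.1 × 10⁻⁴/1.4 × 10⁻⁴)·(+0.32) = 12.549 °C.
Cooling required: 13.6 − (12.549) = 1.051 °C.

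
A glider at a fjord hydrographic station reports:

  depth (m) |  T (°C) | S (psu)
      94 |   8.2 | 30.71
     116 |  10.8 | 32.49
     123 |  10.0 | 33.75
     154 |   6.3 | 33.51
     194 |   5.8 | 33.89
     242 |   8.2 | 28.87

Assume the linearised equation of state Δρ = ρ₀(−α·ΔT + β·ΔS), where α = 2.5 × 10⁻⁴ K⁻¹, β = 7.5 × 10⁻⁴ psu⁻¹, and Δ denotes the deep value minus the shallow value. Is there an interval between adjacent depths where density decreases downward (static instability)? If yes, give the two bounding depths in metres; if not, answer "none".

Evaluate Δρ/ρ₀ = −αΔT + βΔS across each adjacent pair:
  94–116 m: −αΔT+βΔS = −(2.5 × 10⁻⁴)(+2.6)+(7.5 × 10⁻⁴)(+1.78) = 6.8 × 10⁻⁴ → stable
  116–123 m: −αΔT+βΔS = −(2.5 × 10⁻⁴)(-0.8)+(7.5 × 10⁻⁴)(+1.26) = 1.1 × 10⁻³ → stable
  123–154 m: −αΔT+βΔS = −(2.5 × 10⁻⁴)(-3.7)+(7.5 × 10⁻⁴)(-0.24) = 7.5 × 10⁻⁴ → stable
  154–194 m: −αΔT+βΔS = −(2.5 × 10⁻⁴)(-0.5)+(7.5 × 10⁻⁴)(+0.38) = 4.1 × 10⁻⁴ → stable
  194–242 m: −αΔT+βΔS = −(2.5 × 10⁻⁴)(+2.4)+(7.5 × 10⁻⁴)(-5.02) = -4.4 × 10⁻³ → UNSTABLE
The 194–242 m interval has Δρ < 0: lighter water underlies denser water.

194–242 m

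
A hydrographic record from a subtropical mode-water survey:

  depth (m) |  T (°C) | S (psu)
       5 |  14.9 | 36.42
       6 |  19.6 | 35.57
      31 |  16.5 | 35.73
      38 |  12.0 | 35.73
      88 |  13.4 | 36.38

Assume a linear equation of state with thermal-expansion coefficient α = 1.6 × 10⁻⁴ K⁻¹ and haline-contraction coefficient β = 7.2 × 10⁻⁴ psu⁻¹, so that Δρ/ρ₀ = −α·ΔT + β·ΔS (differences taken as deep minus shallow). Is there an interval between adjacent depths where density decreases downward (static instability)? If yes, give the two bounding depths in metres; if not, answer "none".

5–6 m

Evaluate Δρ/ρ₀ = −αΔT + βΔS across each adjacent pair:
  5–6 m: −αΔT+βΔS = −(1.6 × 10⁻⁴)(+4.7)+(7.2 × 10⁻⁴)(-0.85) = -1.4 × 10⁻³ → UNSTABLE
  6–31 m: −αΔT+βΔS = −(1.6 × 10⁻⁴)(-3.1)+(7.2 × 10⁻⁴)(+0.16) = 6.1 × 10⁻⁴ → stable
  31–38 m: −αΔT+βΔS = −(1.6 × 10⁻⁴)(-4.5)+(7.2 × 10⁻⁴)(+0.00) = 7.2 × 10⁻⁴ → stable
  38–88 m: −αΔT+βΔS = −(1.6 × 10⁻⁴)(+1.4)+(7.2 × 10⁻⁴)(+0.65) = 2.4 × 10⁻⁴ → stable
The 5–6 m interval has Δρ < 0: lighter water underlies denser water.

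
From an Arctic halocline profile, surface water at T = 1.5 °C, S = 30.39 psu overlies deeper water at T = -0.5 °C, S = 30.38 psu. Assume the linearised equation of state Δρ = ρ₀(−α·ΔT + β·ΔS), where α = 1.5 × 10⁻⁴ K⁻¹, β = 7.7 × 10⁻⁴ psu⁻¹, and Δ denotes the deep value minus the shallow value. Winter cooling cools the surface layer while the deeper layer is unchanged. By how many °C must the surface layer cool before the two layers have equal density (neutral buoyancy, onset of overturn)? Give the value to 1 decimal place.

1.9 °C

Neutral buoyancy requires Δρ = 0, i.e. −α(T_deep − T_surf′) + β(S_deep − S_surf) = 0.
T_surf′ = T_deep − (β/α)·ΔS = -0.5 − (7.7 × 10⁻⁴/1.5 × 10⁻⁴)·(-0.01) = -0.449 °C.
Cooling required: 1.5 − (-0.449) = 1.949 °C.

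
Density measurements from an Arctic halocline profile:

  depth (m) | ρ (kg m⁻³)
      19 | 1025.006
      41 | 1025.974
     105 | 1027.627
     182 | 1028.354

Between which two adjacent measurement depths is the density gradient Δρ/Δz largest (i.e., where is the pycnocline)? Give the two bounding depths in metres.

Compute the density gradient over each adjacent pair:
  19–41 m: Δρ/Δz = 0.968/22 = 0.044 kg m⁻⁴
  41–105 m: Δρ/Δz = 1.653/64 = 0.026 kg m⁻⁴
  105–182 m: Δρ/Δz = 0.727/77 = 9.4 × 10⁻³ kg m⁻⁴
The largest gradient is in the 19–41 m interval — the pycnocline.

19–41 m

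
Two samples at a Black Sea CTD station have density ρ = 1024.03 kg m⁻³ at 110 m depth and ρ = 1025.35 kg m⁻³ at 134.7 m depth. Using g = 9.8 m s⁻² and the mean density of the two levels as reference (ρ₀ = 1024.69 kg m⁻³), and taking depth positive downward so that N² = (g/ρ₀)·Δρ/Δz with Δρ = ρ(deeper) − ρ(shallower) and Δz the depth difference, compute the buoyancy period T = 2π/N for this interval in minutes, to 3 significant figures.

4.63 min

Δρ = 1025.35 − 1024.03 = 1.32 kg m⁻³ over Δz = 134.7 − 110 = 24.7 m.
N² = (9.8/1024.69) × (1.32/24.7) = 5.1111 × 10⁻⁴ s⁻².
N = √(5.1111 × 10⁻⁴) = 0.022608 rad s⁻¹, so T = 2π/N = 277.92 s = 4.6320 min ≈ 4.63 min.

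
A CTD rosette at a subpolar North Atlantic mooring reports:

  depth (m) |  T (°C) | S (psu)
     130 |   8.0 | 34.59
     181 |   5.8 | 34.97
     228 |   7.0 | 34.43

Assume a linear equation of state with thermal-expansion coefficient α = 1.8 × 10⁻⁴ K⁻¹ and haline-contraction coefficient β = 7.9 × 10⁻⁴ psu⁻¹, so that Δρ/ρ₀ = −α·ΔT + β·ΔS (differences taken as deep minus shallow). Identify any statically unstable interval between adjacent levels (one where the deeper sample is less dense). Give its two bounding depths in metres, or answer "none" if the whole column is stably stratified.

Evaluate Δρ/ρ₀ = −αΔT + βΔS across each adjacent pair:
  130–181 m: −αΔT+βΔS = −(1.8 × 10⁻⁴)(-2.2)+(7.9 × 10⁻⁴)(+0.38) = 7.0 × 10⁻⁴ → stable
  181–228 m: −αΔT+βΔS = −(1.8 × 10⁻⁴)(+1.2)+(7.9 × 10⁻⁴)(-0.54) = -6.4 × 10⁻⁴ → UNSTABLE
The 181–228 m interval has Δρ < 0: lighter water underlies denser water.

181–228 m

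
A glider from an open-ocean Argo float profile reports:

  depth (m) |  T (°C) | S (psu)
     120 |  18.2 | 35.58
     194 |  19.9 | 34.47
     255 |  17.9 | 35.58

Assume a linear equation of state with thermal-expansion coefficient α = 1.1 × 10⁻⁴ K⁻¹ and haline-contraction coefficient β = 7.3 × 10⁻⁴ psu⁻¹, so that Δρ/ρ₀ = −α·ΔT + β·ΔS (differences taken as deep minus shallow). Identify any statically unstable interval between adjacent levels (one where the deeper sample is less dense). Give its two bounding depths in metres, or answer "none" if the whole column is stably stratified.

Evaluate Δρ/ρ₀ = −αΔT + βΔS across each adjacent pair:
  120–194 m: −αΔT+βΔS = −(1.1 × 10⁻⁴)(+1.7)+(7.3 × 10⁻⁴)(-1.11) = -1.0 × 10⁻³ → UNSTABLE
  194–255 m: −αΔT+βΔS = −(1.1 × 10⁻⁴)(-2.0)+(7.3 × 10⁻⁴)(+1.11) = 1.0 × 10⁻³ → stable
The 120–194 m interval has Δρ < 0: lighter water underlies denser water.

120–194 m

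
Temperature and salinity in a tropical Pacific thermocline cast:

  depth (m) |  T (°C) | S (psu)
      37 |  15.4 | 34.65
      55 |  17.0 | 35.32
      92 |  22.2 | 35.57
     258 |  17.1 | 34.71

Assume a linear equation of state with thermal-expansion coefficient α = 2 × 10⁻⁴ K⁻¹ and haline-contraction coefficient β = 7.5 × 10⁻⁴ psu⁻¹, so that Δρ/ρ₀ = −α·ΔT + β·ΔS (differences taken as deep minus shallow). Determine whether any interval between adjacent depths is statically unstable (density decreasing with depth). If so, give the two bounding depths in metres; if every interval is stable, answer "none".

55–92 m

Evaluate Δρ/ρ₀ = −αΔT + βΔS across each adjacent pair:
  37–55 m: −αΔT+βΔS = −(2 × 10⁻⁴)(+1.6)+(7.5 × 10⁻⁴)(+0.67) = 1.8 × 10⁻⁴ → stable
  55–92 m: −αΔT+βΔS = −(2 × 10⁻⁴)(+5.2)+(7.5 × 10⁻⁴)(+0.25) = -8.5 × 10⁻⁴ → UNSTABLE
  92–258 m: −αΔT+βΔS = −(2 × 10⁻⁴)(-5.1)+(7.5 × 10⁻⁴)(-0.86) = 3.8 × 10⁻⁴ → stable
The 55–92 m interval has Δρ < 0: lighter water underlies denser water.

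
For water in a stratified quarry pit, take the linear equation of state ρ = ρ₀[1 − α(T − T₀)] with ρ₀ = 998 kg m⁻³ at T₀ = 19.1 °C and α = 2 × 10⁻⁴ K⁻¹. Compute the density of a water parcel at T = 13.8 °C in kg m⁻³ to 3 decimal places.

T − T₀ = -5.3 K.
Bracket = 1 − α·(-5.3) = 1 + (1.06 × 10⁻³) = 1.0010600.
ρ = 998 × 1.0010600 = 999.058 kg m⁻³.

999.058 kg m⁻³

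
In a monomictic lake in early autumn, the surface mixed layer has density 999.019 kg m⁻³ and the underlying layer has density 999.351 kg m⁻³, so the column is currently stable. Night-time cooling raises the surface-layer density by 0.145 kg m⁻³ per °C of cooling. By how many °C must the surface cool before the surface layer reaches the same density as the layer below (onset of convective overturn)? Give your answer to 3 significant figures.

2.29 °C

Density deficit of the surface layer: 999.351 − 999.019 = 0.332 kg m⁻³.
Required change = 0.332 / 0.145 = 2.29 °C.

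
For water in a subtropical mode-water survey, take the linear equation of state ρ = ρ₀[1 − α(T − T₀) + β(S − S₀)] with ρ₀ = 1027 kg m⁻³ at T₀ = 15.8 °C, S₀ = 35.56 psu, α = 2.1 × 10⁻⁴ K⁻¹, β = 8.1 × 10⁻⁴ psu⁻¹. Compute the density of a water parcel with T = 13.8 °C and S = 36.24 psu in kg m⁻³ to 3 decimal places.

T − T₀ = -2.0 K, S − S₀ = +0.68 psu.
Bracket = 1 − α·(-2.0) + β·(+0.68) = 1 + (9.708 × 10⁻⁴) = 1.0009708.
ρ = 1027 × 1.0009708 = 1027.997 kg m⁻³.

1027.997 kg m⁻³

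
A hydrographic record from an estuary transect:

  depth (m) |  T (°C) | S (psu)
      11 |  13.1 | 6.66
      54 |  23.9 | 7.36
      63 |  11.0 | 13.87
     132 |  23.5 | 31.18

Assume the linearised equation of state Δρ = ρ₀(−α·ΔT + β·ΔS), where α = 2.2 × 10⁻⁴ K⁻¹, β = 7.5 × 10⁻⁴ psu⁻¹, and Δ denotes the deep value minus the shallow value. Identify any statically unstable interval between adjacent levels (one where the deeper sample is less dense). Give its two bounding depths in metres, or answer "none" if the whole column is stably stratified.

11–54 m

Evaluate Δρ/ρ₀ = −αΔT + βΔS across each adjacent pair:
  11–54 m: −αΔT+βΔS = −(2.2 × 10⁻⁴)(+10.8)+(7.5 × 10⁻⁴)(+0.70) = -1.9 × 10⁻³ → UNSTABLE
  54–63 m: −αΔT+βΔS = −(2.2 × 10⁻⁴)(-12.9)+(7.5 × 10⁻⁴)(+6.51) = 7.7 × 10⁻³ → stable
  63–132 m: −αΔT+βΔS = −(2.2 × 10⁻⁴)(+12.5)+(7.5 × 10⁻⁴)(+17.31) = 0.010 → stable
The 11–54 m interval has Δρ < 0: lighter water underlies denser water.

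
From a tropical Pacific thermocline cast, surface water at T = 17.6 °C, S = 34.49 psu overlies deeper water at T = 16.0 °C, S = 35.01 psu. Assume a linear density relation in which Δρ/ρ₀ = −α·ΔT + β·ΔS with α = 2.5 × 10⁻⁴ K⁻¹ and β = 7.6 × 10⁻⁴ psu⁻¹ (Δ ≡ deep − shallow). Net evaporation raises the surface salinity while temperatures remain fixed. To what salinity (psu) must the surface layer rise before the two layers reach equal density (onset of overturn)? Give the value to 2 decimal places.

35.54 psu

Neutral buoyancy requires −α(T_deep − T_surf) + β(S_deep − S_surf′) = 0.
S_surf′ = S_deep − (α/β)·ΔT = 35.01 − (2.5 × 10⁻⁴/7.6 × 10⁻⁴)·(-1.6) = 35.5363 psu.
Increase required: 35.5363 − 34.49 = 1.0463 psu.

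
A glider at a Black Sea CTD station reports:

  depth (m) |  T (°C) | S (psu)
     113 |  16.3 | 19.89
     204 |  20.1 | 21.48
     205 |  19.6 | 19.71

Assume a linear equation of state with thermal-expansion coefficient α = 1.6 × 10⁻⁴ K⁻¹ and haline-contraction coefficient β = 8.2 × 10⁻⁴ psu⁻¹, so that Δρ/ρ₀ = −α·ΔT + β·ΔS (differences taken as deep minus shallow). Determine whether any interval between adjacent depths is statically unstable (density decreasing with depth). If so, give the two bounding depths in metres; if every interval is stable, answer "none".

Evaluate Δρ/ρ₀ = −αΔT + βΔS across each adjacent pair:
  113–204 m: −αΔT+βΔS = −(1.6 × 10⁻⁴)(+3.8)+(8.2 × 10⁻⁴)(+1.59) = 7.0 × 10⁻⁴ → stable
  204–205 m: −αΔT+βΔS = −(1.6 × 10⁻⁴)(-0.5)+(8.2 × 10⁻⁴)(-1.77) = -1.4 × 10⁻³ → UNSTABLE
The 204–205 m interval has Δρ < 0: lighter water underlies denser water.

204–205 m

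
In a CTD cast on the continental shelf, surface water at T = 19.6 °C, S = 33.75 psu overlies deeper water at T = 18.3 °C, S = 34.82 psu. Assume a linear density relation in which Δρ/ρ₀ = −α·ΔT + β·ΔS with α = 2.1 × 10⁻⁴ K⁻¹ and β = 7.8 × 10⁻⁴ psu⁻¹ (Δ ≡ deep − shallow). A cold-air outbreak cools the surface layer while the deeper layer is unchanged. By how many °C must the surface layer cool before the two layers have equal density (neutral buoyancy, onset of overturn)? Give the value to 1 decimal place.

Neutral buoyancy requires Δρ = 0, i.e. −α(T_deep − T_surf′) + β(S_deep − S_surf) = 0.
T_surf′ = T_deep − (β/α)·ΔS = 18.3 − (7.8 × 10⁻⁴/2.1 × 10⁻⁴)·(+1.07) = 14.326 °C.
Cooling required: 19.6 − (14.326) = 5.274 °C.

5.3 °C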